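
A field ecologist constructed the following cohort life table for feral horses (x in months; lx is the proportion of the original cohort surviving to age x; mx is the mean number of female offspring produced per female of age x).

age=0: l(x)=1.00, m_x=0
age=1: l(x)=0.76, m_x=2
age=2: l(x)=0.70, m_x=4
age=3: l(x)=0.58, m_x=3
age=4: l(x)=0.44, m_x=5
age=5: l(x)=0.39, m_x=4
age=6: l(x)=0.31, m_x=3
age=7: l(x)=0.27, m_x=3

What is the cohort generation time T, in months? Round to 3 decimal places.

lx·mx: 0, 1.52, 2.8, 1.74, 2.2, 1.56, 0.93, 0.81 → R0 = 11.56
x·lx·mx: 0, 1.52, 5.6, 5.22, 8.8, 7.8, 5.58, 5.67 → Σ = 40.19
T = 40.19 / 11.56 = 3.476644… → 3.477

3.477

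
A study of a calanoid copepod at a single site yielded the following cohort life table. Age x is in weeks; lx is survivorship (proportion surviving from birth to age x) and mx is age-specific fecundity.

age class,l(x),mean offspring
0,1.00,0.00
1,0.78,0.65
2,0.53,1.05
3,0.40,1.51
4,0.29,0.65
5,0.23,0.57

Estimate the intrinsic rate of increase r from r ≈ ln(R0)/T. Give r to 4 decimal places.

0.2818

R0 = Σ lx·mx = 0 + 0.507 + 0.5565 + 0.604 + 0.1885 + 0.1311 = 1.9871
Σ x·lx·mx = 4.8415; T = 4.8415/1.9871 = 2.43647…
r ≈ ln(R0)/T = ln(1.9871)/2.43647… = 0.281833… → 0.2818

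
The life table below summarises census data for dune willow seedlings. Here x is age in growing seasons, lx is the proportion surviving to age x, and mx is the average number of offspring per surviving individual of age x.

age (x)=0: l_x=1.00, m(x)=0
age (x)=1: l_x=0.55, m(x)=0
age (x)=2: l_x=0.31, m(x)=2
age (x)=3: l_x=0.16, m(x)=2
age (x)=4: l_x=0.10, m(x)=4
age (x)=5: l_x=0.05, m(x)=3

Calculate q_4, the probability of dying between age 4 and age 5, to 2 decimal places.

0.50

q_4 = (l_4 − l_5) / l_4 = (0.1 − 0.05) / 0.1
     = 0.05 / 0.1 = 0.5 → 0.50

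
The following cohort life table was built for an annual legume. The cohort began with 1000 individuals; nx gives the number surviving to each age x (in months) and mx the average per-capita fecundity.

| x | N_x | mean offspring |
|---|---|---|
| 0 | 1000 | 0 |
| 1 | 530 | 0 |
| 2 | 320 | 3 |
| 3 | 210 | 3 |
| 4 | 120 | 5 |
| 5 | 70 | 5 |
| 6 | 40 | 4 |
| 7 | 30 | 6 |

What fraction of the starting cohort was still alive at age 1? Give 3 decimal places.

l_1 = n_1/n_0 = 530/1000 = 0.53 → 0.530

0.530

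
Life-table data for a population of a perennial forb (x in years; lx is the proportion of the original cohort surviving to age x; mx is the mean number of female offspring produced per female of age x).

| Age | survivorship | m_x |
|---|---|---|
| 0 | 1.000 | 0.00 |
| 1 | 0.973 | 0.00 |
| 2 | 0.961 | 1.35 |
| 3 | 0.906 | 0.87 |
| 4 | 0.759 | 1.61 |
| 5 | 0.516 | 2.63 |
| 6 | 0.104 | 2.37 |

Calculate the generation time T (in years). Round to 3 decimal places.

lx·mx: 0, 0, 1.29735, 0.78822, 1.22199, 1.35708, 0.24648 → R0 = 4.91112
x·lx·mx: 0, 0, 2.5947, 2.36466, 4.88796, 6.7854, 1.47888 → Σ = 18.1116
T = 18.1116 / 4.91112 = 3.687876… → 3.688

3.688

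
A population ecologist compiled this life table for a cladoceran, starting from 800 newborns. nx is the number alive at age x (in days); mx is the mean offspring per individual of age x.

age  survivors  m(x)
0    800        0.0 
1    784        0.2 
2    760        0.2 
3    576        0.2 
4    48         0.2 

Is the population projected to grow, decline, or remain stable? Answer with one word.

lx = nx/n0 = nx/800: 1, 0.98, 0.95, 0.72, 0.06
R0 = Σ lx·mx = 0 + 0.196 + 0.19 + 0.144 + 0.012 = 0.542
R0 < 1, so the population is declining.

declining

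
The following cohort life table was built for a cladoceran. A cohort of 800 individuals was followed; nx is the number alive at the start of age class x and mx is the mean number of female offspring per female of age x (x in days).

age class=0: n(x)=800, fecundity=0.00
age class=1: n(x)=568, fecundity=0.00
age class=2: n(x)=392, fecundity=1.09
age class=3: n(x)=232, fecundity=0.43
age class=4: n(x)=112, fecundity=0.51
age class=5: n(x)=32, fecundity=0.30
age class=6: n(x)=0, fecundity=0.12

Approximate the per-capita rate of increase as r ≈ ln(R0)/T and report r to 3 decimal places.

lx = nx/n0 = nx/800: 1, 0.71, 0.49, 0.29, 0.14, 0.04, 0
R0 = Σ lx·mx = 0 + 0 + 0.5341 + 0.1247 + 0.0714 + 0.012 + 0 = 0.7422
Σ x·lx·mx = 1.7879; T = 1.7879/0.7422 = 2.40892…
r ≈ ln(R0)/T = ln(0.7422)/2.40892… = -0.12376… → -0.124

-0.124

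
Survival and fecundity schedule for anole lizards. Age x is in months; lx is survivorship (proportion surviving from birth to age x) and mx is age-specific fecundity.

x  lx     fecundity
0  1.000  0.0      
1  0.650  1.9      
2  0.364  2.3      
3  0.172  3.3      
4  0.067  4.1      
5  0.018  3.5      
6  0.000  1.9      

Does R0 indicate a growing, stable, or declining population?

growing

R0 = Σ lx·mx = 0 + 1.235 + 0.8372 + 0.5676 + 0.2747 + 0.063 + 0 = 2.9775
R0 > 1, so the population is growing.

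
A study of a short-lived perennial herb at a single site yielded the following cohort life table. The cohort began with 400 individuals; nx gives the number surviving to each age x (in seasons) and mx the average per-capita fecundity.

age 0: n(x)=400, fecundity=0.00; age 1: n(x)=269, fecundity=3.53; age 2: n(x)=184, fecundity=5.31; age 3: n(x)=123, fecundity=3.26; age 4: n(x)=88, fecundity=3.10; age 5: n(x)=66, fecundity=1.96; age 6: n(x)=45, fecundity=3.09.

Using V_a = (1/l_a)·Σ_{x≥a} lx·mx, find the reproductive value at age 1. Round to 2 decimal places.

10.66

lx = nx/n0 = nx/400: 1, 0.6725, 0.46, 0.3075, 0.22, 0.165, 0.1125
lx·mx for x ≥ 1: 2.373925, 2.4426, 1.00245, 0.682, 0.3234, 0.347625 → sum = 7.172
V_1 = 7.172 / l_1 = 7.172 / 0.6725 = 10.664684… → 10.66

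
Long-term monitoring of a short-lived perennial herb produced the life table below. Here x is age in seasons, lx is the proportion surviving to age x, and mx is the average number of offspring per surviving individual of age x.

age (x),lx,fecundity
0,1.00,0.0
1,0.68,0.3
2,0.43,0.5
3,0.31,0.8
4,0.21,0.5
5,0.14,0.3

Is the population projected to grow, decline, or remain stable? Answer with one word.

R0 = Σ lx·mx = 0 + 0.204 + 0.215 + 0.248 + 0.105 + 0.042 = 0.814
R0 < 1, so the population is declining.

declining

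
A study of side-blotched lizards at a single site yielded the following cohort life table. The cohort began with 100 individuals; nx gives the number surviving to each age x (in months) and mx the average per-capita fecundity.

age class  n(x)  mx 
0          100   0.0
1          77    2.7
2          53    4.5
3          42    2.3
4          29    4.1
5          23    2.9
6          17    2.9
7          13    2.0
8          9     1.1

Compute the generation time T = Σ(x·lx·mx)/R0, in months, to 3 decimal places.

2.876

lx = nx/n0 = nx/100: 1, 0.77, 0.53, 0.42, 0.29, 0.23, 0.17, 0.13, 0.09
lx·mx: 0, 2.079, 2.385, 0.966, 1.189, 0.667, 0.493, 0.26, 0.099 → R0 = 8.138
x·lx·mx: 0, 2.079, 4.77, 2.898, 4.756, 3.335, 2.958, 1.82, 0.792 → Σ = 23.408
T = 23.408 / 8.138 = 2.876382… → 2.876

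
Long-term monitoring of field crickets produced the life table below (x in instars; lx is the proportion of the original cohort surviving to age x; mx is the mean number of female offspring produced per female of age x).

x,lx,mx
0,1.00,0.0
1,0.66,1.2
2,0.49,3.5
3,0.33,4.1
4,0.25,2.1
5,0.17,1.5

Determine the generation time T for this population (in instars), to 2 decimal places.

lx·mx: 0, 0.792, 1.715, 1.353, 0.525, 0.255 → R0 = 4.64
x·lx·mx: 0, 0.792, 3.43, 4.059, 2.1, 1.275 → Σ = 11.656
T = 11.656 / 4.64 = 2.512069… → 2.51

2.51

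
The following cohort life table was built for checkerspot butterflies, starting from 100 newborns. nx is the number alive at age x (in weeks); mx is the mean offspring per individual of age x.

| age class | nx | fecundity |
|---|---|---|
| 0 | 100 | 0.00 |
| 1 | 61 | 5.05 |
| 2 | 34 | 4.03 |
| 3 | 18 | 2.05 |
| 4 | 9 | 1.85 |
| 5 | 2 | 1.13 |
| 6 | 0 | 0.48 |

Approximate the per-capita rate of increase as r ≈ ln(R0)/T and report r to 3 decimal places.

lx = nx/n0 = nx/100: 1, 0.61, 0.34, 0.18, 0.09, 0.02, 0
R0 = Σ lx·mx = 0 + 3.0805 + 1.3702 + 0.369 + 0.1665 + 0.0226 + 0 = 5.0088
Σ x·lx·mx = 7.7069; T = 7.7069/5.0088 = 1.53867…
r ≈ ln(R0)/T = ln(5.0088)/1.53867… = 1.04713… → 1.047

1.047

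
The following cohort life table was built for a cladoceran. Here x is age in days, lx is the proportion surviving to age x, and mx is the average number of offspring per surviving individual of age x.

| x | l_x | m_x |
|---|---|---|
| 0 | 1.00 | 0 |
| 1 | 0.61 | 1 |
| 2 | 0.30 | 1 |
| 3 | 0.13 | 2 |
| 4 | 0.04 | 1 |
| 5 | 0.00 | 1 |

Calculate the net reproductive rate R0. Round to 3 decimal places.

1.210

lx·mx by age: 0, 0.61, 0.3, 0.26, 0.04, 0
R0 = Σ lx·mx = 1.21 → 1.210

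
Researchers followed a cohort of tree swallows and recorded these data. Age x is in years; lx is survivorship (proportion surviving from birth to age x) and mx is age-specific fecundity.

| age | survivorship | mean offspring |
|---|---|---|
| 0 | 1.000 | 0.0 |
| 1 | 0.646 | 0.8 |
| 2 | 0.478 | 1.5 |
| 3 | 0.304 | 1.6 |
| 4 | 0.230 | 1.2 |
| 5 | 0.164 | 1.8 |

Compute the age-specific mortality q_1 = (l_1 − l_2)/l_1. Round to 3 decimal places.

0.260

q_1 = (l_1 − l_2) / l_1 = (0.646 − 0.478) / 0.646
     = 0.168 / 0.646 = 0.260062… → 0.260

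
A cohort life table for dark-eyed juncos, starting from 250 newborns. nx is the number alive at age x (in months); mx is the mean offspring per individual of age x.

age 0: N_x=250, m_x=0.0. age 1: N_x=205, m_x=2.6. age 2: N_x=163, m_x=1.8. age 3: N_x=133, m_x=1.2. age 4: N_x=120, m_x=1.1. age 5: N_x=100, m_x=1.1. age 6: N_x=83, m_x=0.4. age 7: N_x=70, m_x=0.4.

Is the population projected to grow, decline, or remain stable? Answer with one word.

lx = nx/n0 = nx/250: 1, 0.82, 0.652, 0.532, 0.48, 0.4, 0.332, 0.28
R0 = Σ lx·mx = 0 + 2.132 + 1.1736 + 0.6384 + 0.528 + 0.44 + 0.1328 + 0.112 = 5.1568
R0 > 1, so the population is growing.

growing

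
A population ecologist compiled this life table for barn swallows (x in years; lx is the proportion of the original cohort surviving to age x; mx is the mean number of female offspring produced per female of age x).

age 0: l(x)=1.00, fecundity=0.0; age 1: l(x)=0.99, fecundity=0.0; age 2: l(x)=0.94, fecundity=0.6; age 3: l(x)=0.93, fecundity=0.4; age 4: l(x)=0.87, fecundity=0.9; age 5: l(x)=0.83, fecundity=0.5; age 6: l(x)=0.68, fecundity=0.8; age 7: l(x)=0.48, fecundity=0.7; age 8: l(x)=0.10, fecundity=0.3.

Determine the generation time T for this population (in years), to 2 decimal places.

lx·mx: 0, 0, 0.564, 0.372, 0.783, 0.415, 0.544, 0.336, 0.03 → R0 = 3.044
x·lx·mx: 0, 0, 1.128, 1.116, 3.132, 2.075, 3.264, 2.352, 0.24 → Σ = 13.307
T = 13.307 / 3.044 = 4.371551… → 4.37

4.37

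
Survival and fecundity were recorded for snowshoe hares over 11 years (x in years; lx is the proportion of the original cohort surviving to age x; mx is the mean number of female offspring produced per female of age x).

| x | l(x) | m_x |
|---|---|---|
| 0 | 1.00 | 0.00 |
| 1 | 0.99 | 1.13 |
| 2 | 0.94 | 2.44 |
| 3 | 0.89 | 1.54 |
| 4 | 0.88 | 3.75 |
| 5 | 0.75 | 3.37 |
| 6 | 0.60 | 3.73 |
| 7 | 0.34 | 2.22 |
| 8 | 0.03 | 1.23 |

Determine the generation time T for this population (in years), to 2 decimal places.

4.01

lx·mx: 0, 1.1187, 2.2936, 1.3706, 3.3, 2.5275, 2.238, 0.7548, 0.0369 → R0 = 13.6401
x·lx·mx: 0, 1.1187, 4.5872, 4.1118, 13.2, 12.6375, 13.428, 5.2836, 0.2952 → Σ = 54.662
T = 54.662 / 13.6401 = 4.007449… → 4.01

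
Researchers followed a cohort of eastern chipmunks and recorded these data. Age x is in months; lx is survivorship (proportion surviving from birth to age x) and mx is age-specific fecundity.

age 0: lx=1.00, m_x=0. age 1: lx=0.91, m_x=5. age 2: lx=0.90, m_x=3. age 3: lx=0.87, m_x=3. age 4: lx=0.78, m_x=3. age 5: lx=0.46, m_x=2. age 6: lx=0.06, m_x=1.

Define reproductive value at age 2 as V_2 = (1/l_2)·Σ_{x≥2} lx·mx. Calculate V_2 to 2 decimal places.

lx·mx for x ≥ 2: 2.7, 2.61, 2.34, 0.92, 0.06 → sum = 8.63
V_2 = 8.63 / l_2 = 8.63 / 0.9 = 9.588889… → 9.59

9.59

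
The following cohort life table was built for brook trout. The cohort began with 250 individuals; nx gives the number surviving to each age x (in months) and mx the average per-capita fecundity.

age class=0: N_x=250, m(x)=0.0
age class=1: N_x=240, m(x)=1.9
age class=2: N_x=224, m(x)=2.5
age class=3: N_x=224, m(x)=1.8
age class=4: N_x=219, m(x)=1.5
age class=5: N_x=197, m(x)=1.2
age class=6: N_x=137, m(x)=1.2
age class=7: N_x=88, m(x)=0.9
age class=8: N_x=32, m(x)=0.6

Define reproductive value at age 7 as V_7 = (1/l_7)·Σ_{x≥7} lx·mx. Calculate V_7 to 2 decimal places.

1.12

lx = nx/n0 = nx/250: 1, 0.96, 0.896, 0.896, 0.876, 0.788, 0.548, 0.352, 0.128
lx·mx for x ≥ 7: 0.3168, 0.0768 → sum = 0.3936
V_7 = 0.3936 / l_7 = 0.3936 / 0.352 = 1.118182… → 1.12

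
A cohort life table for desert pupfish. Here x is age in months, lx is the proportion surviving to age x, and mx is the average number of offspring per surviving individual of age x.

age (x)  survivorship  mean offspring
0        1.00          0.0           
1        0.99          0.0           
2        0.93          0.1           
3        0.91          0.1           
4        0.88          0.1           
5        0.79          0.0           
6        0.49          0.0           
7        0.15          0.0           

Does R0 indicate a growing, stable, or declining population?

declining

R0 = Σ lx·mx = 0 + 0 + 0.093 + 0.091 + 0.088 + 0 + 0 + 0 = 0.272
R0 < 1, so the population is declining.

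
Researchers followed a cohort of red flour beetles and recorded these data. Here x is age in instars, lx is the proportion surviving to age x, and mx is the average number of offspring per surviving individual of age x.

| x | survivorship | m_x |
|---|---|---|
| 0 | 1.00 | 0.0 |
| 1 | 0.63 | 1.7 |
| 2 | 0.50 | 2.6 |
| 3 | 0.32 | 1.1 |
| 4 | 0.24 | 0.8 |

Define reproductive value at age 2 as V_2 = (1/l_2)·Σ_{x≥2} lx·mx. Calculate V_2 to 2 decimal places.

lx·mx for x ≥ 2: 1.3, 0.352, 0.192 → sum = 1.844
V_2 = 1.844 / l_2 = 1.844 / 0.5 = 3.688 → 3.69

3.69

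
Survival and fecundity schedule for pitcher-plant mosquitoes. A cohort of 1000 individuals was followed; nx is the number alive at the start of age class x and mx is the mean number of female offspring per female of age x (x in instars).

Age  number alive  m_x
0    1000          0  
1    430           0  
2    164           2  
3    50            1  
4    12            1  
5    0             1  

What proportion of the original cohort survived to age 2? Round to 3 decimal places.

l_2 = n_2/n_0 = 164/1000 = 0.164 → 0.164

0.164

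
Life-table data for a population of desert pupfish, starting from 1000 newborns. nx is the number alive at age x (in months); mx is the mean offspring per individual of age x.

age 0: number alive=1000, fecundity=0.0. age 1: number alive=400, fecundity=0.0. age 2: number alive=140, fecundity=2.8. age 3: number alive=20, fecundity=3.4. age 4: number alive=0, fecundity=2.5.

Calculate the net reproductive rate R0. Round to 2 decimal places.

lx = nx/n0 = nx/1000: 1, 0.4, 0.14, 0.02, 0
lx·mx by age: 0, 0, 0.392, 0.068, 0
R0 = Σ lx·mx = 0.46 → 0.46

0.46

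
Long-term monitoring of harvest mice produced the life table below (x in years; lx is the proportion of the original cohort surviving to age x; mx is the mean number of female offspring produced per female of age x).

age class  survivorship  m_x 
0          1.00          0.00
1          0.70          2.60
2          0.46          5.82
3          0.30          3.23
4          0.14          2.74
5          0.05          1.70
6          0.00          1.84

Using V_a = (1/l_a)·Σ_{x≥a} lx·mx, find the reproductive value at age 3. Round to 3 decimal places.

4.792

lx·mx for x ≥ 3: 0.969, 0.3836, 0.085, 0 → sum = 1.4376
V_3 = 1.4376 / l_3 = 1.4376 / 0.3 = 4.792 → 4.792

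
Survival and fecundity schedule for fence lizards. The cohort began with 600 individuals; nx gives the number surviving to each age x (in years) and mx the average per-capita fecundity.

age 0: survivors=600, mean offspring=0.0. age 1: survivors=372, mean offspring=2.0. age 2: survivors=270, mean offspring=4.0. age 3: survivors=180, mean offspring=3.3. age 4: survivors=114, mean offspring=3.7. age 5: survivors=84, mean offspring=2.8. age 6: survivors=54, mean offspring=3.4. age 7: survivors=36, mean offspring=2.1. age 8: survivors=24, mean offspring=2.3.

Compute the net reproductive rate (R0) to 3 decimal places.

5.649

lx = nx/n0 = nx/600: 1, 0.62, 0.45, 0.3, 0.19, 0.14, 0.09, 0.06, 0.04
lx·mx by age: 0, 1.24, 1.8, 0.99, 0.703, 0.392, 0.306, 0.126, 0.092
R0 = Σ lx·mx = 5.649 → 5.649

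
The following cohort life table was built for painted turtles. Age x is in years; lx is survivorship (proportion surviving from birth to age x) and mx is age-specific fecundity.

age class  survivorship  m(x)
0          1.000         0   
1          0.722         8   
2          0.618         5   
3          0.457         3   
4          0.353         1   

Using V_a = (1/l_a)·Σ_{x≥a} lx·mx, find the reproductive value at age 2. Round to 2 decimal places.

lx·mx for x ≥ 2: 3.09, 1.371, 0.353 → sum = 4.814
V_2 = 4.814 / l_2 = 4.814 / 0.618 = 7.789644… → 7.79

7.79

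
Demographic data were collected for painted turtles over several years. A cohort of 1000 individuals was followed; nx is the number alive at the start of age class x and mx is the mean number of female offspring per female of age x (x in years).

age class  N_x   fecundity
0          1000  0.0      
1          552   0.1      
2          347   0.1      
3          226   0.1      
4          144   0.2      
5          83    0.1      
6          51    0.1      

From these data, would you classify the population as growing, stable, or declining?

declining

lx = nx/n0 = nx/1000: 1, 0.552, 0.347, 0.226, 0.144, 0.083, 0.051
R0 = Σ lx·mx = 0 + 0.0552 + 0.0347 + 0.0226 + 0.0288 + 0.0083 + 0.0051 = 0.1547
R0 < 1, so the population is declining.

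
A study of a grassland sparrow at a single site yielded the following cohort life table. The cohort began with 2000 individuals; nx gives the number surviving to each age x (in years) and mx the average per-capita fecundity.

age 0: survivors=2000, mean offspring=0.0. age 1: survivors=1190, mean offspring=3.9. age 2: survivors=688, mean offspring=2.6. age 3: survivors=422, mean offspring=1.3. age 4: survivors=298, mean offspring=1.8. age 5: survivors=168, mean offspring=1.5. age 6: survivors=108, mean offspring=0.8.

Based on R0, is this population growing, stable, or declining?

lx = nx/n0 = nx/2000: 1, 0.595, 0.344, 0.211, 0.149, 0.084, 0.054
R0 = Σ lx·mx = 0 + 2.3205 + 0.8944 + 0.2743 + 0.2682 + 0.126 + 0.0432 = 3.9266
R0 > 1, so the population is growing.

growing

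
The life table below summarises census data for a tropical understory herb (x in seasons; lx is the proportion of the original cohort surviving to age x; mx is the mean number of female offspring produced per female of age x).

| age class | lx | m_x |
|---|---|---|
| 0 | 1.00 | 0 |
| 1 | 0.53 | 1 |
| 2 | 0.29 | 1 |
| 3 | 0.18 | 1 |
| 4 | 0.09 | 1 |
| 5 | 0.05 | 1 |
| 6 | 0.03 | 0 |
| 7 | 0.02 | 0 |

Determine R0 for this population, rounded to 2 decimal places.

1.14

lx·mx by age: 0, 0.53, 0.29, 0.18, 0.09, 0.05, 0, 0
R0 = Σ lx·mx = 1.14 → 1.14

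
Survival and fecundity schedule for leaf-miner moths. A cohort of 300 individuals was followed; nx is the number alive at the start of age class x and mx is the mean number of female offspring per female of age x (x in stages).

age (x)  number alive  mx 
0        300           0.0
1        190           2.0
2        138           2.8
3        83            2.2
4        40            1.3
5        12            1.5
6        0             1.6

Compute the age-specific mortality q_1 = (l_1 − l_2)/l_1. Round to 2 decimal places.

lx = nx/n0 = nx/300: 1, 0.63333…, 0.46, 0.27667…, 0.13333…, 0.04, 0
q_1 = (l_1 − l_2) / l_1 = (0.633333… − 0.46) / 0.633333…
     = 0.173333… / 0.633333… = 0.273684… → 0.27

0.27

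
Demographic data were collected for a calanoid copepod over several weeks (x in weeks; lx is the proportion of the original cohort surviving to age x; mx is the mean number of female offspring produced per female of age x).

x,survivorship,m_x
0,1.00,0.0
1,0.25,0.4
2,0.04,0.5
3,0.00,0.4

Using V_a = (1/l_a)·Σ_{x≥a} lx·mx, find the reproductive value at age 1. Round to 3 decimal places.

0.480

lx·mx for x ≥ 1: 0.1, 0.02, 0 → sum = 0.12
V_1 = 0.12 / l_1 = 0.12 / 0.25 = 0.48 → 0.480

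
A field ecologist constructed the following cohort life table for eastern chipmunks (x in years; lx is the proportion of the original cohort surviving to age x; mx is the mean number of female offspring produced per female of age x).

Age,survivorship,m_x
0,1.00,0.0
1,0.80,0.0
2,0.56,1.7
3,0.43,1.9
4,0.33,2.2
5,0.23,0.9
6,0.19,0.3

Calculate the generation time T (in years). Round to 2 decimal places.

3.13

lx·mx: 0, 0, 0.952, 0.817, 0.726, 0.207, 0.057 → R0 = 2.759
x·lx·mx: 0, 0, 1.904, 2.451, 2.904, 1.035, 0.342 → Σ = 8.636
T = 8.636 / 2.759 = 3.13012… → 3.13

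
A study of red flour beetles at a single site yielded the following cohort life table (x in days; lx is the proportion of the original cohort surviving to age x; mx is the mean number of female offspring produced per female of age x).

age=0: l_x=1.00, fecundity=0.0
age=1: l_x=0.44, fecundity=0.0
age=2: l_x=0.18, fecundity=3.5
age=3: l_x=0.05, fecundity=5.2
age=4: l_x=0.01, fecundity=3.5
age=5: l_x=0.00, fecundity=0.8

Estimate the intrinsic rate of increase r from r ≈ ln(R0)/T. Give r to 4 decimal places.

R0 = Σ lx·mx = 0 + 0 + 0.63 + 0.26 + 0.035 + 0 = 0.925
Σ x·lx·mx = 2.18; T = 2.18/0.925 = 2.35676…
r ≈ ln(R0)/T = ln(0.925)/2.35676… = -0.03308… → -0.0331

-0.0331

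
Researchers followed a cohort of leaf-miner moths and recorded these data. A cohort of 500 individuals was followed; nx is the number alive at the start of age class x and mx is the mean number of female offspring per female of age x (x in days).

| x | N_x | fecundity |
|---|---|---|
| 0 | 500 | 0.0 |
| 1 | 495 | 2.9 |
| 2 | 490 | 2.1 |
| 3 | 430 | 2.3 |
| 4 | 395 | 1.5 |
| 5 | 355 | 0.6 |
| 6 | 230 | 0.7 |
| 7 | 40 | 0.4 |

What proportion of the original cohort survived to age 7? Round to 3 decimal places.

l_7 = n_7/n_0 = 40/500 = 0.08 → 0.080

0.080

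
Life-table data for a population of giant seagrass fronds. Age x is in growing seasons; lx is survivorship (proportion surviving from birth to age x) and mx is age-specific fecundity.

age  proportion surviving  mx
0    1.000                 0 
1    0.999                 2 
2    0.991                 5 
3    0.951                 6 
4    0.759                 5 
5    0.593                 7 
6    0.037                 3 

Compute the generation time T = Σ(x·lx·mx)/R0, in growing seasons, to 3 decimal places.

lx·mx: 0, 1.998, 4.955, 5.706, 3.795, 4.151, 0.111 → R0 = 20.716
x·lx·mx: 0, 1.998, 9.91, 17.118, 15.18, 20.755, 0.666 → Σ = 65.627
T = 65.627 / 20.716 = 3.167938… → 3.168

3.168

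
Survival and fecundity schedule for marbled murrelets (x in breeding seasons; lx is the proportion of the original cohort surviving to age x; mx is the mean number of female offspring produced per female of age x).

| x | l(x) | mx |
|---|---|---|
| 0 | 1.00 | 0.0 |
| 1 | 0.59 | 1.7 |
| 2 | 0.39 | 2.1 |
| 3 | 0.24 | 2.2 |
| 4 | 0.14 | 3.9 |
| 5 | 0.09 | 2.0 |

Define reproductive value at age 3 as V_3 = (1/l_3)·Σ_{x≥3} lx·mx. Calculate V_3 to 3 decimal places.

5.225

lx·mx for x ≥ 3: 0.528, 0.546, 0.18 → sum = 1.254
V_3 = 1.254 / l_3 = 1.254 / 0.24 = 5.225 → 5.225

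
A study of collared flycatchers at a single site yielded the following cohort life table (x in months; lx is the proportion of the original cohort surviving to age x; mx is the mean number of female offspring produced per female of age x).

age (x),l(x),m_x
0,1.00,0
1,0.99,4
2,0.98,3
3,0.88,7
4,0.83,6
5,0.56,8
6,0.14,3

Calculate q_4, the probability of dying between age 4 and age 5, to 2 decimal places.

q_4 = (l_4 − l_5) / l_4 = (0.83 − 0.56) / 0.83
     = 0.27 / 0.83 = 0.325301… → 0.33

0.33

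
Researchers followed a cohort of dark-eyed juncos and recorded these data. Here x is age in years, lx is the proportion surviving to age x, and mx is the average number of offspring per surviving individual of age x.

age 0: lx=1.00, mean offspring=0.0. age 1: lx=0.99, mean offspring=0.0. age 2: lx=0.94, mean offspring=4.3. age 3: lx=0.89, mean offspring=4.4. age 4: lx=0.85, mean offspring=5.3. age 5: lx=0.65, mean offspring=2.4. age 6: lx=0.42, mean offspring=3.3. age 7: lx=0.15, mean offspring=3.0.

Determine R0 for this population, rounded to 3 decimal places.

15.859

lx·mx by age: 0, 0, 4.042, 3.916, 4.505, 1.56, 1.386, 0.45
R0 = Σ lx·mx = 15.859 → 15.859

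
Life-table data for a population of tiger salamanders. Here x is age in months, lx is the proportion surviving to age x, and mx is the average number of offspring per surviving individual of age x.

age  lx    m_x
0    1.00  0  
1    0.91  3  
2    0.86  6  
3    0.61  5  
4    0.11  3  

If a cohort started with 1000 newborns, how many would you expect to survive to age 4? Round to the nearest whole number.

Expected survivors = N0 · l_4 = 1000 × 0.11 = 110 → 110

110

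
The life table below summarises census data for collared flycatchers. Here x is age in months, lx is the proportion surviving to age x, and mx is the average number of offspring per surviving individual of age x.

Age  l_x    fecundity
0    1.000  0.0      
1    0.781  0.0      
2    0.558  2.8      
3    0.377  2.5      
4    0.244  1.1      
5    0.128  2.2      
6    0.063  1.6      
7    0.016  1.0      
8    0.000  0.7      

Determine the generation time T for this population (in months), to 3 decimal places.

2.885

lx·mx: 0, 0, 1.5624, 0.9425, 0.2684, 0.2816, 0.1008, 0.016, 0 → R0 = 3.1717
x·lx·mx: 0, 0, 3.1248, 2.8275, 1.0736, 1.408, 0.6048, 0.112, 0 → Σ = 9.1507
T = 9.1507 / 3.1717 = 2.885109… → 2.885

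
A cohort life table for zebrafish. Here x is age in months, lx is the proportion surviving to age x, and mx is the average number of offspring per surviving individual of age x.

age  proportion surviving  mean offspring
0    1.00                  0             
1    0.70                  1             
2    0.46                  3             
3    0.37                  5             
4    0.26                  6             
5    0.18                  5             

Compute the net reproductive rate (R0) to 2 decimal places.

6.39

lx·mx by age: 0, 0.7, 1.38, 1.85, 1.56, 0.9
R0 = Σ lx·mx = 6.39 → 6.39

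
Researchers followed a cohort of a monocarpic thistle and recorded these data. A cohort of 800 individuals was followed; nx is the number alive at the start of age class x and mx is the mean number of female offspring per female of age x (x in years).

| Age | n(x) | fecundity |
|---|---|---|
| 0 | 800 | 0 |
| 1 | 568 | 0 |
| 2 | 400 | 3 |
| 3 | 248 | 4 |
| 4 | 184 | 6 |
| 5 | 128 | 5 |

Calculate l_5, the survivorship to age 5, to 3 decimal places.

l_5 = n_5/n_0 = 128/800 = 0.16 → 0.160

0.160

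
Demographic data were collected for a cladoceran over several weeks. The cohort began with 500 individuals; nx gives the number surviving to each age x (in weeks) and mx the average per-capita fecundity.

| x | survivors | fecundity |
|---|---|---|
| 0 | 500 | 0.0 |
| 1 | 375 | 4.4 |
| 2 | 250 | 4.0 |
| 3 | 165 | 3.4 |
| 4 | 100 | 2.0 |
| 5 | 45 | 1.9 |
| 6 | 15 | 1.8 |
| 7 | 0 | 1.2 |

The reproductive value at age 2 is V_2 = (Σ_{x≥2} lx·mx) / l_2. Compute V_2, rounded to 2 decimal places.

7.49

lx = nx/n0 = nx/500: 1, 0.75, 0.5, 0.33, 0.2, 0.09, 0.03, 0
lx·mx for x ≥ 2: 2, 1.122, 0.4, 0.171, 0.054, 0 → sum = 3.747
V_2 = 3.747 / l_2 = 3.747 / 0.5 = 7.494 → 7.49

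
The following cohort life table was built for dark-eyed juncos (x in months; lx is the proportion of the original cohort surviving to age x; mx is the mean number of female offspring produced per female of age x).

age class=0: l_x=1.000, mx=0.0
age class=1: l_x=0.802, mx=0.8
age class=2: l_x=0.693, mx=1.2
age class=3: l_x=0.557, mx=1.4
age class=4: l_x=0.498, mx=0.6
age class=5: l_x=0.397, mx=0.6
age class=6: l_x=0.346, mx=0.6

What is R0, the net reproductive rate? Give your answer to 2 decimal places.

3.00

lx·mx by age: 0, 0.6416, 0.8316, 0.7798, 0.2988, 0.2382, 0.2076
R0 = Σ lx·mx = 2.9976 → 3.00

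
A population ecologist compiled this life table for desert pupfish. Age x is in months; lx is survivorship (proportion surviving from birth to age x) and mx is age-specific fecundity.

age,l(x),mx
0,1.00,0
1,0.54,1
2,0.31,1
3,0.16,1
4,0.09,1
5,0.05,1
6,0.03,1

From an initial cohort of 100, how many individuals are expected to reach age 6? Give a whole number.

3

Expected survivors = N0 · l_6 = 100 × 0.03 = 3 → 3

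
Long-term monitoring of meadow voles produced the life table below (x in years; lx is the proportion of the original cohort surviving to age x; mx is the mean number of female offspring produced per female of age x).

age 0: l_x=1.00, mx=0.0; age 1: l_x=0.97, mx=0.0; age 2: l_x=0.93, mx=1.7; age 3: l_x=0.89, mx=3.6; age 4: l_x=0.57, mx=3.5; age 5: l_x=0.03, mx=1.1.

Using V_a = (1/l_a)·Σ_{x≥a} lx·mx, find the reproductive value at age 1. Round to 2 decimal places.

7.02

lx·mx for x ≥ 1: 0, 1.581, 3.204, 1.995, 0.033 → sum = 6.813
V_1 = 6.813 / l_1 = 6.813 / 0.97 = 7.023711… → 7.02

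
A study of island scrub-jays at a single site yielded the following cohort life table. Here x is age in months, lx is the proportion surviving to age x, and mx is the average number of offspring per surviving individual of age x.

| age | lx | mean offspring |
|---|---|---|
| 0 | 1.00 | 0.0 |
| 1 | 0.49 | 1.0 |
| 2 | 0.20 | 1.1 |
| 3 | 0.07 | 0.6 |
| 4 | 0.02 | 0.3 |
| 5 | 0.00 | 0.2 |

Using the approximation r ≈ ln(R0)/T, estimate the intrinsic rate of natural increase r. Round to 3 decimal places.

R0 = Σ lx·mx = 0 + 0.49 + 0.22 + 0.042 + 0.006 + 0 = 0.758
Σ x·lx·mx = 1.08; T = 1.08/0.758 = 1.4248…
r ≈ ln(R0)/T = ln(0.758)/1.4248… = -0.19446… → -0.194

-0.194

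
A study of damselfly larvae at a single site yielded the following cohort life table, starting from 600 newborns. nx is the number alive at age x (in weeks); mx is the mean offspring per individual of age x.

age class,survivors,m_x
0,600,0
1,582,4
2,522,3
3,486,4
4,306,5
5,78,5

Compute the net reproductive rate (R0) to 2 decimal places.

lx = nx/n0 = nx/600: 1, 0.97, 0.87, 0.81, 0.51, 0.13
lx·mx by age: 0, 3.88, 2.61, 3.24, 2.55, 0.65
R0 = Σ lx·mx = 12.93 → 12.93

12.93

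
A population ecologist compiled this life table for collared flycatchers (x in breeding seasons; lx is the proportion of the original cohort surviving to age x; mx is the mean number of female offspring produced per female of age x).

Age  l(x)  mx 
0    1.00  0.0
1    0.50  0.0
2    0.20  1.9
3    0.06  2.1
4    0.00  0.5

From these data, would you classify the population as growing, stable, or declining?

R0 = Σ lx·mx = 0 + 0 + 0.38 + 0.126 + 0 = 0.506
R0 < 1, so the population is declining.

declining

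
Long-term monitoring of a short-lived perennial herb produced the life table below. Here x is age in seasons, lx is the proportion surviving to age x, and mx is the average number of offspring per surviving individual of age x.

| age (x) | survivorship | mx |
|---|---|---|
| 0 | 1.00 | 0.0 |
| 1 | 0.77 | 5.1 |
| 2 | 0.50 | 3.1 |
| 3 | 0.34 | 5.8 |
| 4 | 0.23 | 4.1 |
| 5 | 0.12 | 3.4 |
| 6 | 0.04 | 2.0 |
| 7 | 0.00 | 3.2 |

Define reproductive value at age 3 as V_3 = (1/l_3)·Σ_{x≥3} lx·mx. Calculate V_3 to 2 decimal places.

10.01

lx·mx for x ≥ 3: 1.972, 0.943, 0.408, 0.08, 0 → sum = 3.403
V_3 = 3.403 / l_3 = 3.403 / 0.34 = 10.008824… → 10.01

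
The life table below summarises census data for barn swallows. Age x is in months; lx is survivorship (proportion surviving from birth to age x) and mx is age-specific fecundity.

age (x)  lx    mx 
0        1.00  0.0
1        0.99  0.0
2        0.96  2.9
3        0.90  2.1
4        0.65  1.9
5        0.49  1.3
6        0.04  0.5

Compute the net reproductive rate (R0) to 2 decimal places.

lx·mx by age: 0, 0, 2.784, 1.89, 1.235, 0.637, 0.02
R0 = Σ lx·mx = 6.566 → 6.57

6.57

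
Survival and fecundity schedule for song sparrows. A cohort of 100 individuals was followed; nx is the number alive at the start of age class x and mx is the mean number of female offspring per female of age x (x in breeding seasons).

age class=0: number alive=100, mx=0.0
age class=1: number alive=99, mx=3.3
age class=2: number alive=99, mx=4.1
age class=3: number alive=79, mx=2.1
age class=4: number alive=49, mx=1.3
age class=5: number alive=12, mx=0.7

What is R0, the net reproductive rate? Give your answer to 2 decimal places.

lx = nx/n0 = nx/100: 1, 0.99, 0.99, 0.79, 0.49, 0.12
lx·mx by age: 0, 3.267, 4.059, 1.659, 0.637, 0.084
R0 = Σ lx·mx = 9.706 → 9.71

9.71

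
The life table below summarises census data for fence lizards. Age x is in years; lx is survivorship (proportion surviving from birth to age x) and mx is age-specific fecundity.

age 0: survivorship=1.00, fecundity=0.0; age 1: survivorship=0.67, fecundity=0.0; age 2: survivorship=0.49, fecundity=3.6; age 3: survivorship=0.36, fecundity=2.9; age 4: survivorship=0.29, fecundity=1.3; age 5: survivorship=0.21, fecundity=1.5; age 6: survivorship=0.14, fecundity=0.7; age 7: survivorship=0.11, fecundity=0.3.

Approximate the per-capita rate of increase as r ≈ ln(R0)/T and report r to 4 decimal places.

0.4433

R0 = Σ lx·mx = 0 + 0 + 1.764 + 1.044 + 0.377 + 0.315 + 0.098 + 0.033 = 3.631
Σ x·lx·mx = 10.562; T = 10.562/3.631 = 2.90884…
r ≈ ln(R0)/T = ln(3.631)/2.90884… = 0.443307… → 0.4433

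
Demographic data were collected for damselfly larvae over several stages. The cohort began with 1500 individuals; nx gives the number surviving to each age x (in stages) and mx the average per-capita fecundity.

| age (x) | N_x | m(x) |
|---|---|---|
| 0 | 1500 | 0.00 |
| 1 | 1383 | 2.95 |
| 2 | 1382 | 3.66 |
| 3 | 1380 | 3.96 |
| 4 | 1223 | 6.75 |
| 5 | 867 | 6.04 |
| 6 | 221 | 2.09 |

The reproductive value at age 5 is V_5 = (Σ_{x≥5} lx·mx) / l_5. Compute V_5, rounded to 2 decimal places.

lx = nx/n0 = nx/1500: 1, 0.922, 0.92133…, 0.92, 0.81533…, 0.578, 0.14733…
lx·mx for x ≥ 5: 3.49112, 0.307927… → sum = 3.799047…
V_5 = 3.799047… / l_5 = 3.799047… / 0.578 = 6.572745… → 6.57

6.57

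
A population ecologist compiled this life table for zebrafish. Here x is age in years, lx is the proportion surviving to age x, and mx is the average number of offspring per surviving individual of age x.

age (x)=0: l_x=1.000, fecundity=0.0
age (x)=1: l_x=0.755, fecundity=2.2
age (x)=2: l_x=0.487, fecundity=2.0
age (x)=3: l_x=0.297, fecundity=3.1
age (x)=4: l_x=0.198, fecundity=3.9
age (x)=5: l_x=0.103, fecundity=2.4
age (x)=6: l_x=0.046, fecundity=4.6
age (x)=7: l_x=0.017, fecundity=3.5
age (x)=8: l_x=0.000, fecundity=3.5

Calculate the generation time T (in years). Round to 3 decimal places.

lx·mx: 0, 1.661, 0.974, 0.9207, 0.7722, 0.2472, 0.2116, 0.0595, 0 → R0 = 4.8462
x·lx·mx: 0, 1.661, 1.948, 2.7621, 3.0888, 1.236, 1.2696, 0.4165, 0 → Σ = 12.382
T = 12.382 / 4.8462 = 2.554992… → 2.555

2.555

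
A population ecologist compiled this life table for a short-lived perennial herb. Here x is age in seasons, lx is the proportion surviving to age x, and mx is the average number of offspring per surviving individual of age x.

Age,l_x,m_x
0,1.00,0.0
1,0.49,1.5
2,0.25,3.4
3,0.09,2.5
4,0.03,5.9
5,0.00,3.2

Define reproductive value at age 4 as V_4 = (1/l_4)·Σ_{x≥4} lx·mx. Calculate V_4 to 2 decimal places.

5.90

lx·mx for x ≥ 4: 0.177, 0 → sum = 0.177
V_4 = 0.177 / l_4 = 0.177 / 0.03 = 5.9 → 5.90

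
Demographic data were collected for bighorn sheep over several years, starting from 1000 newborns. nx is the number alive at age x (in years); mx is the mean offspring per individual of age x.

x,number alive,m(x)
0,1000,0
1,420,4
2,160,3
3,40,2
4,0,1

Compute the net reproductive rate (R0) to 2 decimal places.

lx = nx/n0 = nx/1000: 1, 0.42, 0.16, 0.04, 0
lx·mx by age: 0, 1.68, 0.48, 0.08, 0
R0 = Σ lx·mx = 2.24 → 2.24

2.24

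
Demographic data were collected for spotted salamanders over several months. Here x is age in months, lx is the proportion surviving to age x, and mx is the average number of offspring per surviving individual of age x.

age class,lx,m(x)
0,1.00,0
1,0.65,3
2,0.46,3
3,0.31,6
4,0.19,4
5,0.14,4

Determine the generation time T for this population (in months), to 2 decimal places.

lx·mx: 0, 1.95, 1.38, 1.86, 0.76, 0.56 → R0 = 6.51
x·lx·mx: 0, 1.95, 2.76, 5.58, 3.04, 2.8 → Σ = 16.13
T = 16.13 / 6.51 = 2.477727… → 2.48

2.48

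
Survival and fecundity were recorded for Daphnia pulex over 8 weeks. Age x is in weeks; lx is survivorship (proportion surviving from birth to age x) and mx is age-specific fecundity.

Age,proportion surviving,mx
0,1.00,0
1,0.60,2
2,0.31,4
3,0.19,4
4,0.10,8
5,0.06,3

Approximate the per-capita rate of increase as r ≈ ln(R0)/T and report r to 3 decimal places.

0.594

R0 = Σ lx·mx = 0 + 1.2 + 1.24 + 0.76 + 0.8 + 0.18 = 4.18
Σ x·lx·mx = 10.06; T = 10.06/4.18 = 2.4067…
r ≈ ln(R0)/T = ln(4.18)/2.4067… = 0.5943… → 0.594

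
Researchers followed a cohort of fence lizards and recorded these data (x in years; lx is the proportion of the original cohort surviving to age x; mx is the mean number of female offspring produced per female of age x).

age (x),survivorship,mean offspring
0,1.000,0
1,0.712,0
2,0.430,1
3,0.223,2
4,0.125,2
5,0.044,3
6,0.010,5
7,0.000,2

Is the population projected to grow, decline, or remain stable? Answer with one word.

growing

R0 = Σ lx·mx = 0 + 0 + 0.43 + 0.446 + 0.25 + 0.132 + 0.05 + 0 = 1.308
R0 > 1, so the population is growing.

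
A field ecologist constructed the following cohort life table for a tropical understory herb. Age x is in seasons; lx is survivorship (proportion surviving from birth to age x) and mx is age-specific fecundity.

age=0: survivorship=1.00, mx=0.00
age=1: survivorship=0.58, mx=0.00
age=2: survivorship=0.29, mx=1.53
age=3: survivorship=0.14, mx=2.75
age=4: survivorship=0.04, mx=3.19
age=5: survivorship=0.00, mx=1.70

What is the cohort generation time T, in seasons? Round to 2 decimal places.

2.67

lx·mx: 0, 0, 0.4437, 0.385, 0.1276, 0 → R0 = 0.9563
x·lx·mx: 0, 0, 0.8874, 1.155, 0.5104, 0 → Σ = 2.5528
T = 2.5528 / 0.9563 = 2.669455… → 2.67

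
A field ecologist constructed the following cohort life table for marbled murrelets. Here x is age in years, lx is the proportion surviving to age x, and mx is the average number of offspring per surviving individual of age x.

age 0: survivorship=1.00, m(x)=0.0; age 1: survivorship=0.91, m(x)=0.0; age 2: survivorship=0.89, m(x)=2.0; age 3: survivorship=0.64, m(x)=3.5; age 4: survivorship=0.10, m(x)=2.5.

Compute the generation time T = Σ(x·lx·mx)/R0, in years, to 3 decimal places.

lx·mx: 0, 0, 1.78, 2.24, 0.25 → R0 = 4.27
x·lx·mx: 0, 0, 3.56, 6.72, 1 → Σ = 11.28
T = 11.28 / 4.27 = 2.641686… → 2.642

2.642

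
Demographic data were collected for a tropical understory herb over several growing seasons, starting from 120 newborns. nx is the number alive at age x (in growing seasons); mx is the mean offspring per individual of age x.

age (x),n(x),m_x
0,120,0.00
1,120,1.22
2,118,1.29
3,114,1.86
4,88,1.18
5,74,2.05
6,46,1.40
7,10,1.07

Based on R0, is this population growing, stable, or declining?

lx = nx/n0 = nx/120: 1, 1, 0.98333…, 0.95, 0.73333…, 0.61667…, 0.38333…, 0.08333…
R0 = Σ lx·mx = 0 + 1.22 + 1.2685… + 1.767 + 0.865333… + 1.264167… + 0.536667… + 0.089167… = 7.010833…
R0 > 1, so the population is growing.

growing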